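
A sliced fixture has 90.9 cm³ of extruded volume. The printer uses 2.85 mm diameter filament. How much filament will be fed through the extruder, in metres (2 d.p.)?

Filament cross-section = π × (2.85/2)² = 6.3794 mm².
L = 90900 mm³ / 6.3794 mm² = 14248.99 mm, i.e. 14.25 m.

14.25 m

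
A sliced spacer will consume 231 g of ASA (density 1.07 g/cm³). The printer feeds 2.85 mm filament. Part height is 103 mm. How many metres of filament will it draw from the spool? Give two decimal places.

33.84 m

Extruded volume: 231/1.07 = 215.8879 cm³ (215887.9 mm³).
Filament cross-section = π × (2.85/2)² = 6.3794 mm².
Length = 215887.9 / 6.3794 = 33841.41 mm = 33.84 m.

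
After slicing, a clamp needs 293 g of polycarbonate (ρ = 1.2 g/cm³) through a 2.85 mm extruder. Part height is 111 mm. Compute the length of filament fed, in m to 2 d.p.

Volume = 293 g / 1.2 g·cm⁻³ = 244.1667 cm³ = 244166.7 mm³.
Filament cross-section = π × (2.85/2)² = 6.3794 mm².
Length = 244166.7 / 6.3794 = 38274.24 mm = 38.27 m.

38.27 m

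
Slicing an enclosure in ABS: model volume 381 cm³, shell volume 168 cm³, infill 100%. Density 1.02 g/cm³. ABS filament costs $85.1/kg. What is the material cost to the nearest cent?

$33.07

Interior volume: 381 − 168 → 213 cm³.
Deposited infill = 1.00 × 213 = 213 cm³.
Deposited volume = 168 + 213, so 381 cm³.
Mass = 381 × 1.02, so 388.62 g.
Cost = 388.62 g / 1000 × $85.1/kg = $33.07.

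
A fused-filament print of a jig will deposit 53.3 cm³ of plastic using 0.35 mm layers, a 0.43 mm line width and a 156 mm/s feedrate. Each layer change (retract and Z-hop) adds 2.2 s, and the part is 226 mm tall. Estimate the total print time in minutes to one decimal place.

Bead cross-section: 0.35 × 0.43 → 0.1505 mm².
Toolpath length = 53.3 cm³ / 0.1505 mm² = 53300 / 0.1505 = 354152.8 mm.
Print-move time = 354152.8 / 156 = 2270.2 s.
Number of layers: 226 / 0.35 → 646 (rounded up).
Non-print overhead = 646 × 2.2, so 1421.2 s.
Total = 2270.2 + 1421.2 = 3691.4 s = 61.5 minutes.

61.5 minutes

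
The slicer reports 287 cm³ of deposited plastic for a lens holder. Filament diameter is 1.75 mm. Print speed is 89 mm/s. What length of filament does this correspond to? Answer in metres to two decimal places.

119.32 m

Filament cross-section = π × (1.75/2)² = 2.4053 mm².
L = 287000 mm³ / 2.4053 mm² = 119319.84 mm, i.e. 119.32 m.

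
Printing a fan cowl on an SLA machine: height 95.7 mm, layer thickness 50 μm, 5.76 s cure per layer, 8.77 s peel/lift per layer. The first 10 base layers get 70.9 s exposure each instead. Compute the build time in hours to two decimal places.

7.91 hours

Number of layers: 95.7 / 0.05 → 1914 (rounded up).
Burn-in layers = 10 × (70.9 + 8.77) = 796.7 s.
Remaining layers: 1904 × (5.76 + 8.77) → 27665.12 s.
Sum: 796.7 + 27665.12 = 28461.82 s → 7.91 hours.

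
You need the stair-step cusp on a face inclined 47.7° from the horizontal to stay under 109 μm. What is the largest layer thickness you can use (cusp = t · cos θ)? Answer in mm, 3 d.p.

cos(47.7°) = 0.6730; t_max = 0.109/0.6730 = 0.162 mm.

0.162 mm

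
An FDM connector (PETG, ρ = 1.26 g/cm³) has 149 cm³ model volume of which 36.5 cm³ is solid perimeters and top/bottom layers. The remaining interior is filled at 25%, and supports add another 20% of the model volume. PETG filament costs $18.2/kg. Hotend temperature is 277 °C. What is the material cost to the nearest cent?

Interior volume = 149 − 36.5 = 112.5 cm³.
Infill deposited = 0.25 × 112.5 = 28.125 cm³.
Support = 0.20 × 149, so 29.8 cm³.
Total extruded = 36.5 + 28.125 + 29.8 = 94.425 cm³.
Mass = 94.425 × 1.26 = 118.9755 g.
At $18.2/kg: 118.9755/1000 × 18.2 = $2.17.

$2.17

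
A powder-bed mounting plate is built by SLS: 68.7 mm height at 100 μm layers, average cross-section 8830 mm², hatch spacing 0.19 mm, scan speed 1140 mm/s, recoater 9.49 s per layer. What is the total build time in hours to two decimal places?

Number of layers: 68.7 / 0.1 → 687 (rounded up).
Scan path per layer: 8830 / 0.19 → 46473.7 mm.
Scan time per layer = 46473.7 / 1140 = 40.7664 s.
Layer cycle: 40.7664 + 9.49 → 50.2564 s.
687 layers × 50.2564 s/layer = 34526.1468 s, i.e. 9.59 hours.

9.59 hours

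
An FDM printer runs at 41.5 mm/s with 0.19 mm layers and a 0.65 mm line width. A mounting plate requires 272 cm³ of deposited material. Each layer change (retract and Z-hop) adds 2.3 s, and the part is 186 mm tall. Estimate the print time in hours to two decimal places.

Extrusion cross-section: 0.19 × 0.65 → 0.1235 mm².
Toolpath length = 272 cm³ / 0.1235 mm² = 272000 / 0.1235 = 2202429.1 mm.
Extrusion time: 2202429.1 / 41.5 → 53070.6 s.
Layers = ⌈186/0.19⌉ = 979.
Layer-change overhead = 979 × 2.3, so 2251.7 s.
Total = 53070.6 + 2251.7 = 55322.3 s = 15.37 hours.

15.37 hours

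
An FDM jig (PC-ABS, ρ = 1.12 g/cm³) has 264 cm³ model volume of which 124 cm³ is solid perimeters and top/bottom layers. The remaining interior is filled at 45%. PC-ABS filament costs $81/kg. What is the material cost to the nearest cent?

$16.96

Volume inside the shell = 264 − 124, so 140 cm³.
Infill deposited = 0.45 × 140, so 63 cm³.
Total printed volume: 124 + 63 → 187 cm³.
Mass = 187 × 1.12 = 209.44 g.
At $81/kg: 209.44/1000 × 81 = $16.96.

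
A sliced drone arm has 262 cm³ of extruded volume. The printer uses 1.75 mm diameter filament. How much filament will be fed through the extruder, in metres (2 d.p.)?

A = π r² = π × 0.875² = 2.4053 mm².
Length = 262 cm³ / 2.4053 mm² = 262000 / 2.4053 = 108926.12 mm = 108.93 m.

108.93 m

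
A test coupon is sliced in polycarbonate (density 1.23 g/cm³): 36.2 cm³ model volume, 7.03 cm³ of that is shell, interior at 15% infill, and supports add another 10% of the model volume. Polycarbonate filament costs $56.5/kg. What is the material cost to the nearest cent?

$1.04

Interior volume = 36.2 − 7.03, so 29.17 cm³.
Infill deposited: 0.15 × 29.17 → 4.3755 cm³.
Support = 0.10 × 36.2, so 3.62 cm³.
Deposited volume = 7.03 + 4.3755 + 3.62 = 15.0255 cm³.
Mass = 15.0255 × 1.23, so 18.481365 g.
Cost = 18.481365 g / 1000 × $56.5/kg = $1.04.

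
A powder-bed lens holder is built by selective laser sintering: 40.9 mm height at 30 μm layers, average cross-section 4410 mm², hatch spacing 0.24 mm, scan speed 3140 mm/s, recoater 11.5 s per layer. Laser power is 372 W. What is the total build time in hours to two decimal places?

Layers = ⌈40.9/0.03⌉ = 1364.
Hatch length per layer: 4410 / 0.24 → 18375 mm.
Laser time per layer = 18375 / 3140 = 5.8519 s.
Time per layer = 5.8519 + 11.5, so 17.3519 s.
Total: 1364 × 17.3519 s = 23667.9916 s → 6.57 hours.

6.57 hours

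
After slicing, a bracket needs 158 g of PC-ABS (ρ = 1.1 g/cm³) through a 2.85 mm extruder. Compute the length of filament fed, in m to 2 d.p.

22.52 m

Volume = 158 g / 1.1 g·cm⁻³ = 143.6364 cm³ = 143636.4 mm³.
A = π r² = π × 1.425² = 6.3794 mm².
L = V/A = 143636.4/6.3794 = 22515.66 mm → 22.52 m.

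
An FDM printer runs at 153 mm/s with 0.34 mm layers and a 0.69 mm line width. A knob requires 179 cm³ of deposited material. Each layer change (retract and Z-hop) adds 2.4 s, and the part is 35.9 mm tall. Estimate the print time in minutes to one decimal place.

87.4 minutes

Bead cross-section: 0.34 × 0.69 → 0.2346 mm².
Toolpath length = 179 cm³ / 0.2346 mm² = 179000 / 0.2346 = 763000.9 mm.
Time extruding = 763000.9 / 153, so 4986.9 s.
Layer count = ceil(35.9 / 0.34) = 106.
Non-print overhead: 106 × 2.4 → 254.4 s.
Altogether 4986.9 + 254.4 = 5241.3 s, i.e. 87.4 minutes.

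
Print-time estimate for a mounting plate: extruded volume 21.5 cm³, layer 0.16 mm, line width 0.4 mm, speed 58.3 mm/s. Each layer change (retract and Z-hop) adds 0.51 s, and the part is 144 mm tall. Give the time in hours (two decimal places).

1.73 hours

Extrusion cross-section = 0.16 × 0.4, so 0.064 mm².
Path length: 21500 mm³ / 0.064 mm² → 335937.5 mm.
Time extruding = 335937.5 / 58.3, so 5762.2 s.
Number of layers: 144 / 0.16 → 900 (rounded up).
Z-hop total = 900 × 0.51 = 459 s.
Total = 5762.2 + 459 = 6221.2 s = 1.73 hours.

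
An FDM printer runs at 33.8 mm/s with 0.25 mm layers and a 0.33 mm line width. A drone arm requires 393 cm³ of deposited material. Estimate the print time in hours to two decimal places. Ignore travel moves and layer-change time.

39.15 hours

Line area = 0.25 × 0.33 = 0.0825 mm².
Path length: 393000 mm³ / 0.0825 mm² → 4763636.4 mm.
Print-move time: 4763636.4 / 33.8 → 140936 s.
Converting: 140936 s = 39.15 hours.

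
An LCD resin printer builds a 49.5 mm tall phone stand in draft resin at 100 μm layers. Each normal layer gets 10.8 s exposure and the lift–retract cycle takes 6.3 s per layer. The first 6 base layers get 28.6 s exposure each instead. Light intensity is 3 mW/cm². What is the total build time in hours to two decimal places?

2.38 hours

Layers = ⌈49.5/0.1⌉ = 495.
Burn-in layers = 6 × (28.6 + 6.3), so 209.4 s.
Regular layers = 489 × (10.8 + 6.3), so 8361.9 s.
Sum: 209.4 + 8361.9 = 8571.3 s → 2.38 hours.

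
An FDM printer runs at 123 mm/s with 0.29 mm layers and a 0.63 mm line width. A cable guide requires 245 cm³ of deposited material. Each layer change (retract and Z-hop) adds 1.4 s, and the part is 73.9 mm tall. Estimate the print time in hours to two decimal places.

Line area: 0.29 × 0.63 → 0.1827 mm².
Path length: 245000 mm³ / 0.1827 mm² → 1340996.2 mm.
Time extruding = 1340996.2 / 123 = 10902.4 s.
Number of layers: 73.9 / 0.29 → 255 (rounded up).
Layer-change overhead = 255 × 1.4, so 357 s.
Altogether 10902.4 + 357 = 11259.4 s, i.e. 3.13 hours.

3.13 hours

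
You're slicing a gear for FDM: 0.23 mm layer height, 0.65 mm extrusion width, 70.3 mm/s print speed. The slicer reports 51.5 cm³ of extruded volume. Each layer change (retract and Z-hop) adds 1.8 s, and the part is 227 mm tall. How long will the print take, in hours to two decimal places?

Line area: 0.23 × 0.65 → 0.1495 mm².
Path length: 51500 mm³ / 0.1495 mm² → 344481.6 mm.
Time extruding: 344481.6 / 70.3 → 4900.2 s.
Layer count = ceil(227 / 0.23) = 987.
Non-print overhead = 987 × 1.8 = 1776.6 s.
Total = 4900.2 + 1776.6 = 6676.8 s = 1.85 hours.

1.85 hours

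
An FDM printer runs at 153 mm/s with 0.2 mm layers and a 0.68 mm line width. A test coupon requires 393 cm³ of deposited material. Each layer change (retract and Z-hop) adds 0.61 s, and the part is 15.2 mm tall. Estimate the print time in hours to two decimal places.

5.26 hours

Extrusion cross-section = 0.2 × 0.68 = 0.136 mm².
Total extruded path = 393000/0.136 = 2889705.9 mm.
Time extruding: 2889705.9 / 153 → 18887 s.
Number of layers: 15.2 / 0.2 → 76 (rounded up).
Non-print overhead = 76 × 0.61, so 46.36 s.
Total = 18887 + 46.36 = 18933.36 s = 5.26 hours.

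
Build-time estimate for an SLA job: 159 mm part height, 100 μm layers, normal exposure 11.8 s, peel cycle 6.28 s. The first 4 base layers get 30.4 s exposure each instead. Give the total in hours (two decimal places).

8.01 hours

Layer count = ceil(159 / 0.1) = 1590.
Base layers: 4 × (30.4 + 6.28) → 146.72 s.
Normal layers: 1586 × (11.8 + 6.28) → 28674.88 s.
Total = 146.72 + 28674.88 = 28821.6 s = 8.01 hours.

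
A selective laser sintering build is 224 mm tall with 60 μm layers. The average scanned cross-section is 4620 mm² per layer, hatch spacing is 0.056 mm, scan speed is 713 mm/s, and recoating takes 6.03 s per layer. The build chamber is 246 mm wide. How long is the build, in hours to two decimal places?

126.27 hours

Layers = ⌈224/0.06⌉ = 3734.
Per-layer scan distance = 4620 / 0.056, so 82500 mm.
Scan time per layer: 82500 / 713 → 115.7083 s.
Time per layer: 115.7083 + 6.03 → 121.7383 s.
Build time = 3734 × 121.7383 = 454570.8122 s = 126.27 hours.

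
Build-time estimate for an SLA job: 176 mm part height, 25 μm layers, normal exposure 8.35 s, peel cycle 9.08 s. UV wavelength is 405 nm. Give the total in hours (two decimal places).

Layers = ⌈176/0.025⌉ = 7040.
Cycle time = 8.35 + 9.08, so 17.43 s.
Total = 7040 × 17.43 = 122707.2 s = 34.09 hours.

34.09 hours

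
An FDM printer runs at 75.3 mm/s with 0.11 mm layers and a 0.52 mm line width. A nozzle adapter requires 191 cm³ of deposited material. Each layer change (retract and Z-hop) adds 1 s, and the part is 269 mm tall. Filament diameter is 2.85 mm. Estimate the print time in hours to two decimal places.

Extrusion cross-section = 0.11 × 0.52, so 0.0572 mm².
Toolpath length = 191 cm³ / 0.0572 mm² = 191000 / 0.0572 = 3339160.8 mm.
Extrusion time = 3339160.8 / 75.3 = 44344.8 s.
Number of layers: 269 / 0.11 → 2446 (rounded up).
Layer-change overhead = 2446 × 1 = 2446 s.
Total = 44344.8 + 2446 = 46790.8 s = 13.00 hours.

13.00 hours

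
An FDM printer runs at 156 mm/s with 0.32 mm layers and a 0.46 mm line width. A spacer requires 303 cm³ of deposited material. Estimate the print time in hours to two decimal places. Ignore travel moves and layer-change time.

Bead cross-section: 0.32 × 0.46 → 0.1472 mm².
Path length: 303000 mm³ / 0.1472 mm² → 2058423.9 mm.
Time extruding = 2058423.9 / 156 = 13195 s.
13195 s = 3.67 hours.

3.67 hours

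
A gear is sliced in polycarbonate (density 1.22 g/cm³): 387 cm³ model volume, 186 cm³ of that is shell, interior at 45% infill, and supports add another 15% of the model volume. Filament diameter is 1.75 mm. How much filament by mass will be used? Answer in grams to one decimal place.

408.1 g

Interior volume: 387 − 186 → 201 cm³.
Infill deposited = 0.45 × 201, so 90.45 cm³.
Support = 0.15 × 387, so 58.05 cm³.
Total printed volume = 186 + 90.45 + 58.05, so 334.5 cm³.
Mass = 334.5 × 1.22 = 408.09 g.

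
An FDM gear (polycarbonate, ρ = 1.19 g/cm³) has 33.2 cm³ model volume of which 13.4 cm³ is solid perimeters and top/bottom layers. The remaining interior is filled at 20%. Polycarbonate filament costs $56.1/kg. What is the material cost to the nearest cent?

Interior volume: 33.2 − 13.4 → 19.8 cm³.
Deposited infill = 0.20 × 19.8, so 3.96 cm³.
Total extruded: 13.4 + 3.96 → 17.36 cm³.
Mass = 17.36 × 1.19, so 20.6584 g.
Cost = 20.6584 g / 1000 × $56.1/kg = $1.16.

$1.16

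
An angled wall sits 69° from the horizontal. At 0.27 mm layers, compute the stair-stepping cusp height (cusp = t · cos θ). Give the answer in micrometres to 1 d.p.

96.8 μm

cos(69°) = 0.3584, so cusp = 0.27 × 0.3584 = 0.096768 mm → 96.8 μm.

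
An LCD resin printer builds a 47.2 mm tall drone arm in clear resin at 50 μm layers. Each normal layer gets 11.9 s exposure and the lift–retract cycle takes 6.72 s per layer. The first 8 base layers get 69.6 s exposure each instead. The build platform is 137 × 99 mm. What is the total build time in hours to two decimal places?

5.01 hours

Number of layers: 47.2 / 0.05 → 944 (rounded up).
Bottom layers: 8 × (69.6 + 6.72) → 610.56 s.
Normal layers: 936 × (11.9 + 6.72) → 17428.32 s.
Sum: 610.56 + 17428.32 = 18038.88 s → 5.01 hours.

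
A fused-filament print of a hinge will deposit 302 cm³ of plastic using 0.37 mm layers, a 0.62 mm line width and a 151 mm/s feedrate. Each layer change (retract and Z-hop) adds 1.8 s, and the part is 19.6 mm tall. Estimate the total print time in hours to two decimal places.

Bead cross-section = 0.37 × 0.62, so 0.2294 mm².
Toolpath length = 302 cm³ / 0.2294 mm² = 302000 / 0.2294 = 1316477.8 mm.
Print-move time = 1316477.8 / 151, so 8718.4 s.
Number of layers: 19.6 / 0.37 → 53 (rounded up).
Non-print overhead: 53 × 1.8 → 95.4 s.
Altogether 8718.4 + 95.4 = 8813.8 s, i.e. 2.45 hours.

2.45 hours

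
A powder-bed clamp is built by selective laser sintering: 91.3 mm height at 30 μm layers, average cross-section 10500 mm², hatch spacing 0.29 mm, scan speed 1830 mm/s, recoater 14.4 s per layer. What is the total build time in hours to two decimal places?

Number of layers: 91.3 / 0.03 → 3044 (rounded up).
Scan path per layer = 10500 / 0.29, so 36206.9 mm.
Laser time per layer = 36206.9 / 1830, so 19.7852 s.
Time per layer: 19.7852 + 14.4 → 34.1852 s.
Total: 3044 × 34.1852 s = 104059.7488 s → 28.91 hours.

28.91 hours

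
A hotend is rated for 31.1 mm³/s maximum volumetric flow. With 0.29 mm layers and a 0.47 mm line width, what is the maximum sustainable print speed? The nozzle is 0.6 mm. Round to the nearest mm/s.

A = 0.29 × 0.47 = 0.1363 mm².
Max speed = 31.1 / 0.1363 = 228.17 ≈ 228 mm/s.

228 mm/s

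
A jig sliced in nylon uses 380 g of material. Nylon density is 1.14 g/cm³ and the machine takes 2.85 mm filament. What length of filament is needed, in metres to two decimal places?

Volume = 380 g / 1.14 g·cm⁻³ = 333.3333 cm³ = 333333.3 mm³.
Cross-section of 2.85 mm filament: π·(2.85/2)² = 6.3794 mm².
L = V/A = 333333.3/6.3794 = 52251.51 mm → 52.25 m.

52.25 m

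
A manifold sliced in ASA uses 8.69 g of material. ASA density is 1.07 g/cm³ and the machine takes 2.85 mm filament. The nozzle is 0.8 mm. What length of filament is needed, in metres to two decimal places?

Volume = 8.69 g / 1.07 g·cm⁻³ = 8.1215 cm³ = 8121.5 mm³.
Cross-section of 2.85 mm filament: π·(2.85/2)² = 6.3794 mm².
L = V/A = 8121.5/6.3794 = 1273.08 mm → 1.27 m.

1.27 m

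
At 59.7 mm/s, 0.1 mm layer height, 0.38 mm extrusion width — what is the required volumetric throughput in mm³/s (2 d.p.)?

Bead cross-section = 0.1 × 0.38 = 0.038 mm².
Q = v·A = 59.7 × 0.038 = 2.27 mm³/s.

2.27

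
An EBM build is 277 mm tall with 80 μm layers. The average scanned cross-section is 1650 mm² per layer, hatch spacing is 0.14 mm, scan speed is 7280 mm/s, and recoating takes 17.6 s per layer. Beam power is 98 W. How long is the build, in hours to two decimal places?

Layers = ⌈277/0.08⌉ = 3463.
Per-layer scan distance = 1650 / 0.14, so 11785.7 mm.
Beam time per layer = 11785.7 / 7280 = 1.6189 s.
Time per layer = 1.6189 + 17.6 = 19.2189 s.
Build time = 3463 × 19.2189 = 66555.0507 s = 18.49 hours.

18.49 hours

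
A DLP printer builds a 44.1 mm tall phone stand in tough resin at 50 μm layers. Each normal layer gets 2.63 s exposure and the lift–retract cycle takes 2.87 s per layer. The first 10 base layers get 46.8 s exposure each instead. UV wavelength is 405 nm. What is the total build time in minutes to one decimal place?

Number of layers: 44.1 / 0.05 → 882 (rounded up).
Burn-in layers: 10 × (46.8 + 2.87) → 496.7 s.
Remaining layers: 872 × (2.63 + 2.87) → 4796 s.
Sum: 496.7 + 4796 = 5292.7 s → 88.2 minutes.

88.2 minutes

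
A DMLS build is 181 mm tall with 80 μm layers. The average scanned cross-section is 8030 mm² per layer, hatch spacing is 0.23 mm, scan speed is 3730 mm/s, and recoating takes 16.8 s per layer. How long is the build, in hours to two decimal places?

16.44 hours

Number of layers: 181 / 0.08 → 2263 (rounded up).
Scan path per layer: 8030 / 0.23 → 34913 mm.
Scan time per layer = 34913 / 3730, so 9.3601 s.
Layer cycle = 9.3601 + 16.8 = 26.1601 s.
2263 layers × 26.1601 s/layer = 59200.3063 s, i.e. 16.44 hours.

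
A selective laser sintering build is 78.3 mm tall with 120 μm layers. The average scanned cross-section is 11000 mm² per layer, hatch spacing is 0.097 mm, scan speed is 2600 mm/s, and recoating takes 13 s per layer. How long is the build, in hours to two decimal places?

10.27 hours

Layers = ⌈78.3/0.12⌉ = 653.
Scan path per layer = 11000 / 0.097 = 113402.1 mm.
Scan time per layer: 113402.1 / 2600 → 43.6162 s.
Per-layer time: 43.6162 + 13 → 56.6162 s.
653 layers × 56.6162 s/layer = 36970.3786 s, i.e. 10.27 hours.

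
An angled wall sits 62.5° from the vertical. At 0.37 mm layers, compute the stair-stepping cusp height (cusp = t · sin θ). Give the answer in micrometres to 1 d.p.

Cusp = layer height × sin(62.5°) = 0.37 × 0.8870 = 0.32819 mm = 328.2 μm.

328.2 μm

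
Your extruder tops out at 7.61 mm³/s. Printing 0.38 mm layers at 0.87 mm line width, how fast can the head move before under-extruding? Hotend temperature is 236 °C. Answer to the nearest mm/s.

23 mm/s

Bead cross-section = 0.38 × 0.87, so 0.3306 mm².
v_max = Q/A = 7.61/0.3306 = 23.02 mm/s → 23 mm/s.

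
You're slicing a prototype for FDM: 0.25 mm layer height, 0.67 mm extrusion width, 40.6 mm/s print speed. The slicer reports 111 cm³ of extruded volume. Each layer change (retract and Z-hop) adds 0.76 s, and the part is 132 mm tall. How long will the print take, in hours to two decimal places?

Line area: 0.25 × 0.67 → 0.1675 mm².
Toolpath length = 111 cm³ / 0.1675 mm² = 111000 / 0.1675 = 662686.6 mm.
Extrusion time: 662686.6 / 40.6 → 16322.3 s.
Number of layers: 132 / 0.25 → 528 (rounded up).
Layer-change overhead = 528 × 0.76, so 401.28 s.
Altogether 16322.3 + 401.28 = 16723.58 s, i.e. 4.65 hours.

4.65 hours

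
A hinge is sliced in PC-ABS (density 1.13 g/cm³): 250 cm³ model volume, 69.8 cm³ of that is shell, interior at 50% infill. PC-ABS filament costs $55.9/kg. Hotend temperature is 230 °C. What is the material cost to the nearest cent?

Interior volume = 250 − 69.8 = 180.2 cm³.
Infill deposited: 0.50 × 180.2 → 90.1 cm³.
Total extruded = 69.8 + 90.1, so 159.9 cm³.
Mass = 159.9 × 1.13, so 180.687 g.
At $55.9/kg: 180.687/1000 × 55.9 = $10.10.

$10.10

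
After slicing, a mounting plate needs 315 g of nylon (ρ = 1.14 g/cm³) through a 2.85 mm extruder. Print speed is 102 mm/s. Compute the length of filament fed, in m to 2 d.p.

43.31 m

Volume = 315 g / 1.14 g·cm⁻³ = 276.3158 cm³ = 276315.8 mm³.
Filament cross-section = π × (2.85/2)² = 6.3794 mm².
L = V/A = 276315.8/6.3794 = 43313.76 mm → 43.31 m.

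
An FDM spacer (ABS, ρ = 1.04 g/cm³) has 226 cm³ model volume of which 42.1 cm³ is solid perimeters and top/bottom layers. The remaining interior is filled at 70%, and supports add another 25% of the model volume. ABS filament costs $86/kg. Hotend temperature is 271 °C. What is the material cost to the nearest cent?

Infill region = 226 − 42.1, so 183.9 cm³.
Deposited infill = 0.70 × 183.9 = 128.73 cm³.
Support: 0.25 × 226 → 56.5 cm³.
Total extruded: 42.1 + 128.73 + 56.5 → 227.33 cm³.
Mass: 227.33 × 1.04 → 236.4232 g.
Cost = 236.4232 g / 1000 × $86/kg = $20.33.

$20.33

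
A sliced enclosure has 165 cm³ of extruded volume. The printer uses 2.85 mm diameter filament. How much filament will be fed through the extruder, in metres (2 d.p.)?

25.86 m

Filament cross-section = π × (2.85/2)² = 6.3794 mm².
Length = 165 cm³ / 6.3794 mm² = 165000 / 6.3794 = 25864.5 mm = 25.86 m.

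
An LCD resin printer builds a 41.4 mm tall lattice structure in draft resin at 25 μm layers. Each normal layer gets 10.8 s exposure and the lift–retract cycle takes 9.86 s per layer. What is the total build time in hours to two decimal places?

Number of layers: 41.4 / 0.025 → 1656 (rounded up).
Cycle time: 10.8 + 9.86 → 20.66 s.
Total = 1656 × 20.66 = 34212.96 s = 9.50 hours.

9.50 hours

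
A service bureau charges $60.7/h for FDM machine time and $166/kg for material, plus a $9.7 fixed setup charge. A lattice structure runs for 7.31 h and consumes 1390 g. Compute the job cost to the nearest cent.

Machine-time cost = 60.7 × 7.31 = $443.717.
Feedstock cost = 166 × 1390/1000, so $230.74.
Total = 443.717 + 230.74 + 9.7 = 684.157 ≈ $684.16.

$684.16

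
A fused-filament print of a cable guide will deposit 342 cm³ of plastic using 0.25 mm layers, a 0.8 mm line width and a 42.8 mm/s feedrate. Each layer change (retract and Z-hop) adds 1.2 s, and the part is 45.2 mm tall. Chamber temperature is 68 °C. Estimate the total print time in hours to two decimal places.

11.16 hours

Extrusion cross-section = 0.25 × 0.8 = 0.2 mm².
Toolpath length = 342 cm³ / 0.2 mm² = 342000 / 0.2 = 1710000 mm.
Extrusion time = 1710000 / 42.8, so 39953.3 s.
Number of layers: 45.2 / 0.25 → 181 (rounded up).
Non-print overhead: 181 × 1.2 → 217.2 s.
Altogether 39953.3 + 217.2 = 40170.5 s, i.e. 11.16 hours.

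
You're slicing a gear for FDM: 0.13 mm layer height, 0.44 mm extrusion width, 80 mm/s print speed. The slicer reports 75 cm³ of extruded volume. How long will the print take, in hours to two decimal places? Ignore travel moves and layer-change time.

4.55 hours

Bead cross-section = 0.13 × 0.44, so 0.0572 mm².
Total extruded path = 75000/0.0572 = 1311188.8 mm.
Print-move time = 1311188.8 / 80, so 16389.9 s.
Converting: 16389.9 s = 4.55 hours.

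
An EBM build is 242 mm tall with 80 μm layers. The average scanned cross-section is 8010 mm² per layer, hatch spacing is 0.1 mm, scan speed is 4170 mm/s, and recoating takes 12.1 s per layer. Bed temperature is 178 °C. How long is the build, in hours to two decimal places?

Layer count = ceil(242 / 0.08) = 3025.
Scan path per layer = 8010 / 0.1 = 80100 mm.
Per-layer scan time = 80100 / 4170 = 19.2086 s.
Layer cycle: 19.2086 + 12.1 → 31.3086 s.
3025 layers × 31.3086 s/layer = 94708.515 s, i.e. 26.31 hours.

26.31 hours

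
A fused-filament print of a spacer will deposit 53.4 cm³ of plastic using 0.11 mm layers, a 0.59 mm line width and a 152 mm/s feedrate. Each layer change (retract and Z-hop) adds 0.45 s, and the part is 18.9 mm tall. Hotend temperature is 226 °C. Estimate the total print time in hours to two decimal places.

Bead cross-section = 0.11 × 0.59, so 0.0649 mm².
Total extruded path = 53400/0.0649 = 822804.3 mm.
Extrusion time: 822804.3 / 152 → 5413.2 s.
Number of layers: 18.9 / 0.11 → 172 (rounded up).
Layer-change overhead: 172 × 0.45 → 77.4 s.
Total = 5413.2 + 77.4 = 5490.6 s = 1.53 hours.

1.53 hours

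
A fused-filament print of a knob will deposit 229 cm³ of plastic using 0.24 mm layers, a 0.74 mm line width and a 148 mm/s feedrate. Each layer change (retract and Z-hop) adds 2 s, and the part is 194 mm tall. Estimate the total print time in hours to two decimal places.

2.87 hours

Bead cross-section: 0.24 × 0.74 → 0.1776 mm².
Toolpath length = 229 cm³ / 0.1776 mm² = 229000 / 0.1776 = 1289414.4 mm.
Extrusion time = 1289414.4 / 148 = 8712.3 s.
Layers = ⌈194/0.24⌉ = 809.
Z-hop total = 809 × 2 = 1618 s.
Total = 8712.3 + 1618 = 10330.3 s = 2.87 hours.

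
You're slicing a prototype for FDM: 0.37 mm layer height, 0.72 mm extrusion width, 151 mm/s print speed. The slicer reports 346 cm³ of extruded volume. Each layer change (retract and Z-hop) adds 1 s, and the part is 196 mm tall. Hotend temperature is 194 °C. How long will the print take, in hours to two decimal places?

Extrusion cross-section = 0.37 × 0.72, so 0.2664 mm².
Toolpath length = 346 cm³ / 0.2664 mm² = 346000 / 0.2664 = 1298798.8 mm.
Extrusion time = 1298798.8 / 151 = 8601.3 s.
Layers = ⌈196/0.37⌉ = 530.
Z-hop total = 530 × 1, so 530 s.
Total = 8601.3 + 530 = 9131.3 s = 2.54 hours.

2.54 hours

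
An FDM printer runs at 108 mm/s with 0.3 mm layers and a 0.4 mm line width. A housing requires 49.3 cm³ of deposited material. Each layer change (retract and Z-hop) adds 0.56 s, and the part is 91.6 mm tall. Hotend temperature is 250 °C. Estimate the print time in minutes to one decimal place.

Extrusion cross-section = 0.3 × 0.4 = 0.12 mm².
Path length: 49300 mm³ / 0.12 mm² → 410833.3 mm.
Time extruding = 410833.3 / 108 = 3804 s.
Number of layers: 91.6 / 0.3 → 306 (rounded up).
Non-print overhead = 306 × 0.56 = 171.36 s.
Total = 3804 + 171.36 = 3975.36 s = 66.3 minutes.

66.3 minutes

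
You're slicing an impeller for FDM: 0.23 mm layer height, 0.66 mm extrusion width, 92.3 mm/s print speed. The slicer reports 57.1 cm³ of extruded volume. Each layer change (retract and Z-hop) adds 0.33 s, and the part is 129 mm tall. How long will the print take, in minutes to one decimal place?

Line area = 0.23 × 0.66, so 0.1518 mm².
Path length: 57100 mm³ / 0.1518 mm² → 376152.8 mm.
Extrusion time: 376152.8 / 92.3 → 4075.3 s.
Number of layers: 129 / 0.23 → 561 (rounded up).
Non-print overhead: 561 × 0.33 → 185.13 s.
Altogether 4075.3 + 185.13 = 4260.43 s, i.e. 71.0 minutes.

71.0 minutes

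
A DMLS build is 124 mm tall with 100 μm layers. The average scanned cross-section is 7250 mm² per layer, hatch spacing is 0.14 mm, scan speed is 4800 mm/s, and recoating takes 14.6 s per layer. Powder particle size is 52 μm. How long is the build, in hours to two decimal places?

8.74 hours

Layer count = ceil(124 / 0.1) = 1240.
Scan path per layer: 7250 / 0.14 → 51785.7 mm.
Laser time per layer = 51785.7 / 4800 = 10.7887 s.
Time per layer = 10.7887 + 14.6, so 25.3887 s.
Total: 1240 × 25.3887 s = 31481.988 s → 8.74 hours.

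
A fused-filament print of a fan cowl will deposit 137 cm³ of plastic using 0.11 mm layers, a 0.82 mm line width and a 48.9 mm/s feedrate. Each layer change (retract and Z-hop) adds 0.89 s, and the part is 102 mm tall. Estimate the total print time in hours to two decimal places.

8.86 hours

Line area = 0.11 × 0.82, so 0.0902 mm².
Total extruded path = 137000/0.0902 = 1518847 mm.
Time extruding = 1518847 / 48.9, so 31060.3 s.
Layer count = ceil(102 / 0.11) = 928.
Layer-change overhead = 928 × 0.89 = 825.92 s.
Altogether 31060.3 + 825.92 = 31886.22 s, i.e. 8.86 hours.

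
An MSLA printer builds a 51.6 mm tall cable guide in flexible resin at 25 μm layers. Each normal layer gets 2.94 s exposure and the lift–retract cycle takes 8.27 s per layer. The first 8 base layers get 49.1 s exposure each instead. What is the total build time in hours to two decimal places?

6.53 hours

Layers = ⌈51.6/0.025⌉ = 2064.
Base layers = 8 × (49.1 + 8.27), so 458.96 s.
Regular layers = 2056 × (2.94 + 8.27) = 23047.76 s.
Sum: 458.96 + 23047.76 = 23506.72 s → 6.53 hours.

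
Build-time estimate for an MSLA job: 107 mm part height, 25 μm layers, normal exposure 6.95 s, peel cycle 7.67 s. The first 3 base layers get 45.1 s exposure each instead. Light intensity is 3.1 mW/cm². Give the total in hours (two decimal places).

Layers = ⌈107/0.025⌉ = 4280.
Bottom layers = 3 × (45.1 + 7.67) = 158.31 s.
Remaining layers: 4277 × (6.95 + 7.67) → 62529.74 s.
Total = 158.31 + 62529.74 = 62688.05 s = 17.41 hours.

17.41 hours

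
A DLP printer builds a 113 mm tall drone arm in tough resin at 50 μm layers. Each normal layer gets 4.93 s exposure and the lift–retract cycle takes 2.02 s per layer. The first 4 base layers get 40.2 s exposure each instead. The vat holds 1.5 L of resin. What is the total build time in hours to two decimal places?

Number of layers: 113 / 0.05 → 2260 (rounded up).
Base layers: 4 × (40.2 + 2.02) → 168.88 s.
Normal layers: 2256 × (4.93 + 2.02) → 15679.2 s.
Sum: 168.88 + 15679.2 = 15848.08 s → 4.40 hours.

4.40 hours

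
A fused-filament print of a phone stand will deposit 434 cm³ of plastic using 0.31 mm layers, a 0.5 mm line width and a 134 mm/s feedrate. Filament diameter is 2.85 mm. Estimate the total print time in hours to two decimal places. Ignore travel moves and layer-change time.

5.80 hours

Bead cross-section: 0.31 × 0.5 → 0.155 mm².
Path length: 434000 mm³ / 0.155 mm² → 2800000 mm.
Extrusion time: 2800000 / 134 → 20895.5 s.
In the requested units: 20895.5 s = 5.80 hours.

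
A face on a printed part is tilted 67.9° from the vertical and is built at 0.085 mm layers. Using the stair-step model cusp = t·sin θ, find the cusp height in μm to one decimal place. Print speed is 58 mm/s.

78.8 μm

Cusp = layer height × sin(67.9°) = 0.085 × 0.9265 = 0.078753 mm = 78.8 μm.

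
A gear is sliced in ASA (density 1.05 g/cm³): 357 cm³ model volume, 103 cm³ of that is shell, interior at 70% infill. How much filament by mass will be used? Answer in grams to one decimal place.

294.8 g

Interior volume = 357 − 103 = 254 cm³.
Infill deposited = 0.70 × 254, so 177.8 cm³.
Deposited volume = 103 + 177.8 = 280.8 cm³.
Mass = 280.8 × 1.05 = 294.84 g.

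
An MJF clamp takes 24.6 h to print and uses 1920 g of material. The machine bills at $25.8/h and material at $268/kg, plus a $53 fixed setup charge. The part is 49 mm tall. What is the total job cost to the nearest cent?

Time charge = 25.8 × 24.6 = $634.68.
Material charge = 268 × 1920/1000 = $514.56.
Total = 634.68 + 514.56 + 53 = $1202.24.

$1202.24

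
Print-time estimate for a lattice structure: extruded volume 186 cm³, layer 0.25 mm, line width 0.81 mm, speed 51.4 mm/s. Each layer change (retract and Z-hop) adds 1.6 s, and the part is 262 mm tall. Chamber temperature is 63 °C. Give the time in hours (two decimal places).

Extrusion cross-section: 0.25 × 0.81 → 0.2025 mm².
Total extruded path = 186000/0.2025 = 918518.5 mm.
Time extruding = 918518.5 / 51.4 = 17870 s.
Layer count = ceil(262 / 0.25) = 1048.
Z-hop total = 1048 × 1.6, so 1676.8 s.
Altogether 17870 + 1676.8 = 19546.8 s, i.e. 5.43 hours.

5.43 hours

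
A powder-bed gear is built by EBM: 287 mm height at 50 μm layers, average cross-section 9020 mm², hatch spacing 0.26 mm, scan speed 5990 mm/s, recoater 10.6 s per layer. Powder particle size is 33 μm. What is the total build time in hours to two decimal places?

26.14 hours

Layers = ⌈287/0.05⌉ = 5740.
Per-layer scan distance: 9020 / 0.26 → 34692.3 mm.
Scan time per layer = 34692.3 / 5990 = 5.7917 s.
Per-layer time = 5.7917 + 10.6, so 16.3917 s.
Build time = 5740 × 16.3917 = 94088.358 s = 26.14 hours.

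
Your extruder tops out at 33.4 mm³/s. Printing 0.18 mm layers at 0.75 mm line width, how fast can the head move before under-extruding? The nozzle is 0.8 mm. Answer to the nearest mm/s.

247 mm/s

Bead cross-section = 0.18 × 0.75, so 0.135 mm².
v_max = Q/A = 33.4/0.135 = 247.41 mm/s → 247 mm/s.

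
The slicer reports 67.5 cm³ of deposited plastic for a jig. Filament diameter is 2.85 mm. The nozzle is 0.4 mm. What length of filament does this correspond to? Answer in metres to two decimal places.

Cross-section of 2.85 mm filament: π·(2.85/2)² = 6.3794 mm².
Length = 67.5 cm³ / 6.3794 mm² = 67500 / 6.3794 = 10580.93 mm = 10.58 m.

10.58 m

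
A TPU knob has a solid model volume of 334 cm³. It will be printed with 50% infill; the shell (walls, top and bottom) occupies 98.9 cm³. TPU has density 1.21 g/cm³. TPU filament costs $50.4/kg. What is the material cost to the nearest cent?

$13.20

Infill region: 334 − 98.9 → 235.1 cm³.
Infill deposited: 0.50 × 235.1 → 117.55 cm³.
Deposited volume: 98.9 + 117.55 → 216.45 cm³.
Mass = 216.45 × 1.21 = 261.9045 g.
Cost = 261.9045 g / 1000 × $50.4/kg = $13.20.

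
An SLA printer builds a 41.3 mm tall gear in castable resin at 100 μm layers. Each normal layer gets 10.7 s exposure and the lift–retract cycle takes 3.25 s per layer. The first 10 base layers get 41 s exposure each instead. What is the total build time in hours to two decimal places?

Layer count = ceil(41.3 / 0.1) = 413.
Bottom layers: 10 × (41 + 3.25) → 442.5 s.
Normal layers = 403 × (10.7 + 3.25) = 5621.85 s.
Sum: 442.5 + 5621.85 = 6064.35 s → 1.68 hours.

1.68 hours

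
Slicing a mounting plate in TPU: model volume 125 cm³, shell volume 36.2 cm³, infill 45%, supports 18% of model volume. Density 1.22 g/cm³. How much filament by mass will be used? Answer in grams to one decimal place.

Volume inside the shell = 125 − 36.2 = 88.8 cm³.
Infill volume: 0.45 × 88.8 → 39.96 cm³.
Support = 0.18 × 125 = 22.5 cm³.
Deposited volume = 36.2 + 39.96 + 22.5 = 98.66 cm³.
Mass = 98.66 × 1.22, so 120.3652 g.

120.4 g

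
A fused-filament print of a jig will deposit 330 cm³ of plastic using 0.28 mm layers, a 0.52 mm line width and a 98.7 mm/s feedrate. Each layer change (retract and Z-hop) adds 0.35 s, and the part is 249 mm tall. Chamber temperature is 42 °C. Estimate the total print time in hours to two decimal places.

6.47 hours

Bead cross-section: 0.28 × 0.52 → 0.1456 mm².
Total extruded path = 330000/0.1456 = 2266483.5 mm.
Print-move time = 2266483.5 / 98.7 = 22963.4 s.
Number of layers: 249 / 0.28 → 890 (rounded up).
Non-print overhead = 890 × 0.35 = 311.5 s.
Total = 22963.4 + 311.5 = 23274.9 s = 6.47 hours.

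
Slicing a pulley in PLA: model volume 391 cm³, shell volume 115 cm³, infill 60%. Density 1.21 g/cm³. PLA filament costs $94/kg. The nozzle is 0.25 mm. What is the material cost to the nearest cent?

Interior volume = 391 − 115 = 276 cm³.
Deposited infill: 0.60 × 276 → 165.6 cm³.
Total printed volume = 115 + 165.6 = 280.6 cm³.
Mass = 280.6 × 1.21 = 339.526 g.
Cost = 339.526 g / 1000 × $94/kg = $31.92.

$31.92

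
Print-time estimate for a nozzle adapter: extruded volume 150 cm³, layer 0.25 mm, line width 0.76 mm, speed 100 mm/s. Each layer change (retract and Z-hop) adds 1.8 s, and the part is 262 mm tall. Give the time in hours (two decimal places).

Line area = 0.25 × 0.76 = 0.19 mm².
Toolpath length = 150 cm³ / 0.19 mm² = 150000 / 0.19 = 789473.7 mm.
Time extruding = 789473.7 / 100 = 7894.7 s.
Number of layers: 262 / 0.25 → 1048 (rounded up).
Non-print overhead = 1048 × 1.8, so 1886.4 s.
Total = 7894.7 + 1886.4 = 9781.1 s = 2.72 hours.

2.72 hours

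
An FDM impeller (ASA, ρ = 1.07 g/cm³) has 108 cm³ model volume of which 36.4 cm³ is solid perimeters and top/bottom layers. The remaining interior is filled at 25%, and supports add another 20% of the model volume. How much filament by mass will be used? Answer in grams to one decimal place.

Interior volume = 108 − 36.4 = 71.6 cm³.
Deposited infill = 0.25 × 71.6, so 17.9 cm³.
Support: 0.20 × 108 → 21.6 cm³.
Total printed volume: 36.4 + 17.9 + 21.6 → 75.9 cm³.
Mass = 75.9 × 1.07, so 81.213 g.

81.2 g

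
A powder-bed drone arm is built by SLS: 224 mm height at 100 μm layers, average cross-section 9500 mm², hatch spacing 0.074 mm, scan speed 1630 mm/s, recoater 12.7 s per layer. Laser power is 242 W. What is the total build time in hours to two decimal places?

56.91 hours

Layers = ⌈224/0.1⌉ = 2240.
Scan path per layer = 9500 / 0.074, so 128378.4 mm.
Laser time per layer = 128378.4 / 1630 = 78.7598 s.
Layer cycle: 78.7598 + 12.7 → 91.4598 s.
Build time = 2240 × 91.4598 = 204869.952 s = 56.91 hours.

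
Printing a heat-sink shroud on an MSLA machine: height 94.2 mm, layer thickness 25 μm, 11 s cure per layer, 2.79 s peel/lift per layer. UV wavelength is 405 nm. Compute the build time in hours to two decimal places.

14.43 hours

Layers = ⌈94.2/0.025⌉ = 3768.
Each layer takes = 11 + 2.79 = 13.79 s.
Total = 3768 × 13.79 = 51960.72 s = 14.43 hours.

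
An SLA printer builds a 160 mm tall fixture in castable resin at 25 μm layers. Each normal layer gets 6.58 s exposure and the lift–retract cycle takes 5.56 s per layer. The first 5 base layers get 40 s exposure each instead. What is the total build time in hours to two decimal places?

21.63 hours

Layer count = ceil(160 / 0.025) = 6400.
Bottom layers: 5 × (40 + 5.56) → 227.8 s.
Remaining layers: 6395 × (6.58 + 5.56) → 77635.3 s.
Sum: 227.8 + 77635.3 = 77863.1 s → 21.63 hours.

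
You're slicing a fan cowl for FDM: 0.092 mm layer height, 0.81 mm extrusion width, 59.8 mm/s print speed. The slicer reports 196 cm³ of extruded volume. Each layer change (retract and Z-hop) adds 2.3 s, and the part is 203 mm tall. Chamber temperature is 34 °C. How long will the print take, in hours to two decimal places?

13.63 hours

Extrusion cross-section: 0.092 × 0.81 → 0.07452 mm².
Toolpath length = 196 cm³ / 0.07452 mm² = 196000 / 0.07452 = 2630166.4 mm.
Extrusion time = 2630166.4 / 59.8 = 43982.7 s.
Layers = ⌈203/0.092⌉ = 2207.
Z-hop total = 2207 × 2.3, so 5076.1 s.
Total = 43982.7 + 5076.1 = 49058.8 s = 13.63 hours.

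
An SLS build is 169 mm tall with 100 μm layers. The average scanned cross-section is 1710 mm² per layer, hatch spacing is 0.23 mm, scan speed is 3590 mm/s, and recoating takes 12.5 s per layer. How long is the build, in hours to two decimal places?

6.84 hours

Layer count = ceil(169 / 0.1) = 1690.
Hatch length per layer = 1710 / 0.23 = 7434.8 mm.
Laser time per layer = 7434.8 / 3590 = 2.071 s.
Time per layer: 2.071 + 12.5 → 14.571 s.
Total: 1690 × 14.571 s = 24624.99 s → 6.84 hours.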